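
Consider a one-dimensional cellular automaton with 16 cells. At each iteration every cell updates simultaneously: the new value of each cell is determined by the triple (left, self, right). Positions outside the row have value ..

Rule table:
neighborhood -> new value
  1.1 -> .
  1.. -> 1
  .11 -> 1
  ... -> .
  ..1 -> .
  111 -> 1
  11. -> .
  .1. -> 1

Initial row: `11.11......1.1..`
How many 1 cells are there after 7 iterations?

8

1..1.1.....1.11.
11.1.11....1.1.1
1..1.1.1...1.1.1
11.1.1.11..1.1.1
1..1.1.1.1.1.1.1
11.1.1.1.1.1.1.1
1..1.1.1.1.1.1.1
count of 1: 8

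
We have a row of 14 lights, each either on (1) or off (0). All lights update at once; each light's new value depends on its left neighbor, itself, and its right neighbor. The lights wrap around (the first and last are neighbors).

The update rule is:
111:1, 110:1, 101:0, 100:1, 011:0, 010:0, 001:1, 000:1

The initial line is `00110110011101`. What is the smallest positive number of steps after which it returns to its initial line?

11010011101100
01001101100111
00110100111011
11010011011001
11001101001110
01110100110110
10110011010011
10011101001101
11101100110100
01100111010011
00111011001101
11011001110100
01001110110011
00110110011101

14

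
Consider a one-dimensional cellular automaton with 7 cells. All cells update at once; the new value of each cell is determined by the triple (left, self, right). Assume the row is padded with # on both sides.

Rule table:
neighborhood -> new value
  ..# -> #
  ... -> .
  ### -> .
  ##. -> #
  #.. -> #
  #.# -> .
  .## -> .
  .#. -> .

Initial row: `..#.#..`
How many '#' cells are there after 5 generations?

##...##
.##.#..
..#..##
##.##..
.#..###
count of #: 4

4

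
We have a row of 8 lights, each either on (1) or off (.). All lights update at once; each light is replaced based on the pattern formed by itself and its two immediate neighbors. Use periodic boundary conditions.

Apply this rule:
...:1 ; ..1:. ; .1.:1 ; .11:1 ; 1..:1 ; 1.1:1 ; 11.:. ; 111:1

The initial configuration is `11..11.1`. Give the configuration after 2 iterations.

1.1.1.11
.1111111

.1111111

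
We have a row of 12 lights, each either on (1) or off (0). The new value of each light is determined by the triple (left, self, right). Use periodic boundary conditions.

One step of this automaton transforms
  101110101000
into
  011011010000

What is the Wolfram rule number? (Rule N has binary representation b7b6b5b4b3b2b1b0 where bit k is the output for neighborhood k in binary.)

position 3: 111 → 0  (bit 7 = 0)
position 4: 110 → 1  (bit 6 = 1)
position 1: 101 → 1  (bit 5 = 1)
position 9: 100 → 0  (bit 4 = 0)
position 2: 011 → 1  (bit 3 = 1)
position 0: 010 → 0  (bit 2 = 0)
position 11: 001 → 0  (bit 1 = 0)
position 10: 000 → 0  (bit 0 = 0)
bits b7..b0 = 01101000 = 104

104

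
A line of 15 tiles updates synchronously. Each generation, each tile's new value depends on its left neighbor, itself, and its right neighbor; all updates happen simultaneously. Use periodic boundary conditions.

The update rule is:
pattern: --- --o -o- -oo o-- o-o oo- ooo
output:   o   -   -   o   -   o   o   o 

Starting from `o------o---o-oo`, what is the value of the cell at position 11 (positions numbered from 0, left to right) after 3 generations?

-

o-oooo---o--ooo
oooooo-o----ooo
ooooooo--oo-ooo
position 11 holds -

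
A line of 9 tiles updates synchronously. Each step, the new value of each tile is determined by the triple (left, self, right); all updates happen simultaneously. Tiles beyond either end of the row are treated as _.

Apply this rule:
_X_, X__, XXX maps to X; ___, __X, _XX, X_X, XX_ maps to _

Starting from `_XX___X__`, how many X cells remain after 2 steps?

___X__XX_
___XX___X
count of X: 3

3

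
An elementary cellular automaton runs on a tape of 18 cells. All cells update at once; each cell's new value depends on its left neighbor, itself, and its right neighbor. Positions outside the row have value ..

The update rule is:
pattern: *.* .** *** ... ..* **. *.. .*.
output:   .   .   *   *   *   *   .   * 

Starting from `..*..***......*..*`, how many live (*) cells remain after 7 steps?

***.*.**.******.**
.**.*..*..*****..*
*.*.*.**.*.****.**
*.*.*..*.*..***..*
*.*.*.**.*.*.**.**
*.*.*..*.*.*..*..*
*.*.*.**.*.*.**.**
count of *: 11

11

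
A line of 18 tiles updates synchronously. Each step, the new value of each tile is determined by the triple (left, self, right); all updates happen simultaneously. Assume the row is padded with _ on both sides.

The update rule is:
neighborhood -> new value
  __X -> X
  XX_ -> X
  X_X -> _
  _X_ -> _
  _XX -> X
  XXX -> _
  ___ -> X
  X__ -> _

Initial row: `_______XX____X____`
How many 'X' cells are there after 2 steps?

XXXXXXXXX_XXX__XXX
X_______X_X_X_XX_X
count of X: 7

7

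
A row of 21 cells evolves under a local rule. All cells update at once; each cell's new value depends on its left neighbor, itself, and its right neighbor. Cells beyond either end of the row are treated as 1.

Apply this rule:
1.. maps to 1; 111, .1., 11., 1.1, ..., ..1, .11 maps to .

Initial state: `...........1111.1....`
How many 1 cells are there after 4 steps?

1................1...
.1................1..
..1................1.
1..1.................
count of 1: 2

2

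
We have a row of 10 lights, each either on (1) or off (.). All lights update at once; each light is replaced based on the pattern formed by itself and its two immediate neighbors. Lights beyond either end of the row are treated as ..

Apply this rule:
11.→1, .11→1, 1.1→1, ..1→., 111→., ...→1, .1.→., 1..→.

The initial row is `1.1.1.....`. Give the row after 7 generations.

1......111

.1.1..1111
..1...1..1
1...1.....
..1...1111
1...1.1..1
..1..1....
1......111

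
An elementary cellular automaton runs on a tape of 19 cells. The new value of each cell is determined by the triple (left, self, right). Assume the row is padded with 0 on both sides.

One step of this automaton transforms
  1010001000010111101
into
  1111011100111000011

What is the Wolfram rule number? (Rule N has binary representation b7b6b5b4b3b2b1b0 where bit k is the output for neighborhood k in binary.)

54

position 14: 111 → 0  (bit 7 = 0)
position 16: 110 → 0  (bit 6 = 0)
position 1: 101 → 1  (bit 5 = 1)
position 3: 100 → 1  (bit 4 = 1)
position 13: 011 → 0  (bit 3 = 0)
position 0: 010 → 1  (bit 2 = 1)
position 5: 001 → 1  (bit 1 = 1)
position 4: 000 → 0  (bit 0 = 0)
bits b7..b0 = 00110110 = 54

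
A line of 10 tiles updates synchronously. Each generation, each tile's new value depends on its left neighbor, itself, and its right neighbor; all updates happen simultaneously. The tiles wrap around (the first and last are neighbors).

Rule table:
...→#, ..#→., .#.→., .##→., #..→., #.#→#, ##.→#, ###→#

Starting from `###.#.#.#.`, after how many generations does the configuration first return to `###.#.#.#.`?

10

.###.#.#.#
#.###.#.#.
.#.###.#.#
#.#.###.#.
.#.#.###.#
#.#.#.###.
.#.#.#.###
#.#.#.#.##
##.#.#.#.#
###.#.#.#.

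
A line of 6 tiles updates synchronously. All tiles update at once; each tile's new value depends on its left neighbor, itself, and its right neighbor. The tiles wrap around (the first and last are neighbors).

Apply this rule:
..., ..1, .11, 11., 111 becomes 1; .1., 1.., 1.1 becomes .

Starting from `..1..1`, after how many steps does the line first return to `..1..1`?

.1..1.
1..1..
..1..1

3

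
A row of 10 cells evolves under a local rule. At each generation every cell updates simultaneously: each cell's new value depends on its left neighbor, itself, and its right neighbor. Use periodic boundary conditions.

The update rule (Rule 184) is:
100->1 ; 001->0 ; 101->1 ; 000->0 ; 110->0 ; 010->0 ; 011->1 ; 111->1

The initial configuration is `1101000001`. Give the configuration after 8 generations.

generation 1: 1010100001
generation 2: 0101010001
generation 3: 1010101000
generation 4: 0101010100
generation 5: 0010101010
generation 6: 0001010101
generation 7: 1000101010
generation 8: 0100010101

0100010101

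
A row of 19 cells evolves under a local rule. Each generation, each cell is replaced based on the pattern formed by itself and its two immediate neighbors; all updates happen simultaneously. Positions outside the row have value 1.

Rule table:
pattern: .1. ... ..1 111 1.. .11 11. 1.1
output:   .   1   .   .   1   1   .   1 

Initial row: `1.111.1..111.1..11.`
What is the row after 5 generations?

.1..1.1..1.1.1.1.11

generation 1: .11..1.1.1..1.1.1.1
generation 2: 11.1..1.1.1..1.1.11
generation 3: ..1.1..1.1.1..1.11.
generation 4: 1..1.1..1.1.1..11.1
generation 5: .1..1.1..1.1.1.1.11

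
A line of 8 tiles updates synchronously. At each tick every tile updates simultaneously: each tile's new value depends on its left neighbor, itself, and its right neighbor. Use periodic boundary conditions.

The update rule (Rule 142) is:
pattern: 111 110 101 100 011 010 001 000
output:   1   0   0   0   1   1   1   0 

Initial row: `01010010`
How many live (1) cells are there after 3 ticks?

11010110
10010100
10110101
count of 1: 5

5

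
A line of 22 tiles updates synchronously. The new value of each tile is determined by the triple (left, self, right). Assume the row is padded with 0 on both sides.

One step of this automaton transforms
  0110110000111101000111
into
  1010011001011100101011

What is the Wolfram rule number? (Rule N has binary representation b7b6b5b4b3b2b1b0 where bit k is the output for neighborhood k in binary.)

position 11: 111 → 1  (bit 7 = 1)
position 2: 110 → 1  (bit 6 = 1)
position 3: 101 → 0  (bit 5 = 0)
position 6: 100 → 1  (bit 4 = 1)
position 1: 011 → 0  (bit 3 = 0)
position 15: 010 → 0  (bit 2 = 0)
position 0: 001 → 1  (bit 1 = 1)
position 7: 000 → 0  (bit 0 = 0)
bits b7..b0 = 11010010 = 210

210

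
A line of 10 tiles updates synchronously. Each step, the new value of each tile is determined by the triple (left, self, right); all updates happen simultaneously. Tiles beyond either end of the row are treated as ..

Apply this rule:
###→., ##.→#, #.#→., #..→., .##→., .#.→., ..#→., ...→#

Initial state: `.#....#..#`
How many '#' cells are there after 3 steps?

2

...##.....
##..#.####
.#.......#
count of #: 2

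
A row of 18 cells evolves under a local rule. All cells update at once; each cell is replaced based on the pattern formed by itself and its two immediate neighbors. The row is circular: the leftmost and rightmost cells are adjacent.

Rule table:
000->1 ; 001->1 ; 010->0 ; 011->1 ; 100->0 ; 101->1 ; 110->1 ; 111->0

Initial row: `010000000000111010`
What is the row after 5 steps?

100111111111101100
001100000000111101
011101111111100110
110111000000101110
111101011111011011

111101011111011011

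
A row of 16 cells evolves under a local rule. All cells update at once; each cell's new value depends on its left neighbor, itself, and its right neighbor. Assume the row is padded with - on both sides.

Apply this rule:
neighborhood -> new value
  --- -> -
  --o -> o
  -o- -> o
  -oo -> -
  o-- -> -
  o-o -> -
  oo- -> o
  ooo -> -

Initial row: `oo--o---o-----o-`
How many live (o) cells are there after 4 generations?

-o-oo--oo----oo-
oo--o-o-o---o-o-
-o-oo-o-o--oo-o-
oo--o-o-o-o-o-o-
count of o: 8

8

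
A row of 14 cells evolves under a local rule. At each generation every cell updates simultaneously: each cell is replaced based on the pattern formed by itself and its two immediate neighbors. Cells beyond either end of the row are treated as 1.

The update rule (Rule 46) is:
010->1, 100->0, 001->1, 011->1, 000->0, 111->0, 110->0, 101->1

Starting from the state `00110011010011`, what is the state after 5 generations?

01100110110110
11001101101101
00011011011011
00110110110110
01101101101101

01101101101101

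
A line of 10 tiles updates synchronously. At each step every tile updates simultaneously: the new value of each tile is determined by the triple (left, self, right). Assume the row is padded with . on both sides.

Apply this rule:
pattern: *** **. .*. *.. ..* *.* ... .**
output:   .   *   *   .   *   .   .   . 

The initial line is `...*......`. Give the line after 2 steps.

..**......
.*.*......

.*.*......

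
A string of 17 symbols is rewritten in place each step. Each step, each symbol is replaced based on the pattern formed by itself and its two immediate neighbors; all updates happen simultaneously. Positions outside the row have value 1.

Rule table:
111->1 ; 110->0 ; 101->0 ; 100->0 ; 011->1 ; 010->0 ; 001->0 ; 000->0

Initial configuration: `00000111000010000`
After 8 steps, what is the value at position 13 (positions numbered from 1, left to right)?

00000110000000000
00000100000000000
00000000000000000
00000000000000000  (fixed point — unchanged through step 8)
position 13 holds 0

0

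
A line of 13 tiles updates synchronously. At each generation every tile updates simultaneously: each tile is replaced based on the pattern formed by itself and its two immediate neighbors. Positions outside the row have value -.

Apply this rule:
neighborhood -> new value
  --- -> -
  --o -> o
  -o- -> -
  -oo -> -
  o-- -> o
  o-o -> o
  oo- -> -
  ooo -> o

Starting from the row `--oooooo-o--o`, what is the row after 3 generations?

-o-oooo-o-oo-
o-o-oo-o-o--o
-o-o--o-o-oo-

-o-o--o-o-oo-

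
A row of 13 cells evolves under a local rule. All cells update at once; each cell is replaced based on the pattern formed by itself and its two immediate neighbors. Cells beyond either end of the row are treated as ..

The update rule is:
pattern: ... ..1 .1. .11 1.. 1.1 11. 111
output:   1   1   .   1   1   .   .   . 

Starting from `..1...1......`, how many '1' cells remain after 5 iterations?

11.111.111111
1..1...1.....
.11.111.11111
11..1...1....
1.11.111.1111
count of 1: 10

10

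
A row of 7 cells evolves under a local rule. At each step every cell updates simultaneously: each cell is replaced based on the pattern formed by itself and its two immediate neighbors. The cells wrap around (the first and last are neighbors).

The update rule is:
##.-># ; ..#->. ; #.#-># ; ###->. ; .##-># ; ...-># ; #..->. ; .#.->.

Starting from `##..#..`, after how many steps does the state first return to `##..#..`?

14

step 1: ##.....
step 2: ##.###.
step 3: ####.##
step 4: ...###.
step 5: ##.#.#.
step 6: ###.#.#
step 7: ..##.##
step 8: ..#####
step 9: ..#...#
step 10: ....#..
step 11: ###...#
step 12: ..#.#.#
step 13: ...#.#.
step 14: ##..#..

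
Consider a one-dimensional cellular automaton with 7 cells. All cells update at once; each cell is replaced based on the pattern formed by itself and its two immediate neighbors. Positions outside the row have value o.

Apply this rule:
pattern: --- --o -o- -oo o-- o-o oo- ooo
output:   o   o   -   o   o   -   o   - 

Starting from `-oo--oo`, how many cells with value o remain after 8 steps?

step 1: -ooooo-
step 2: -o---o-
step 3: --ooo--
step 4: ooo-ooo
step 5: --o-o--
step 6: oo---oo
step 7: -ooooo-  (repeats step 1; period 6)
step 8: -o---o-
count of o: 2

2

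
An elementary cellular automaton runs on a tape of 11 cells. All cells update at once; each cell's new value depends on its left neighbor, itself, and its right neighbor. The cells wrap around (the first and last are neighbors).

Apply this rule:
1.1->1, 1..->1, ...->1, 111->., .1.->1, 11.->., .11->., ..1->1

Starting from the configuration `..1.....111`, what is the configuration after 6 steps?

........111

11111111...
........111
11111111...  (repeats step 1; period 2)
step 6: ........111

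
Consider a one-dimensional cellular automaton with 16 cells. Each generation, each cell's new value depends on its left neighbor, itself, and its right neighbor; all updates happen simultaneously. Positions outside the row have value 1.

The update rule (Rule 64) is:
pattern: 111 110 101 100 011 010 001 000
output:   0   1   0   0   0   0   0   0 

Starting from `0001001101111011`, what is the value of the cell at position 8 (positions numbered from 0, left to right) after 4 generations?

0000000100001000
0000000000000000
0000000000000000  (fixed point — unchanged through generation 4)
position 8 holds 0

0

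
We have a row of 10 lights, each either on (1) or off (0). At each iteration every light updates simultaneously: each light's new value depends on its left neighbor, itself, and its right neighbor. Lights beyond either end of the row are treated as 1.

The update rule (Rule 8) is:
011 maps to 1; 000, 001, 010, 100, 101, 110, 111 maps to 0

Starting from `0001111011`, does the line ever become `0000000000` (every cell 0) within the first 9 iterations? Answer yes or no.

yes

iteration 1: 0001000010
iteration 2: 0000000000
all cells are 0 at iteration 2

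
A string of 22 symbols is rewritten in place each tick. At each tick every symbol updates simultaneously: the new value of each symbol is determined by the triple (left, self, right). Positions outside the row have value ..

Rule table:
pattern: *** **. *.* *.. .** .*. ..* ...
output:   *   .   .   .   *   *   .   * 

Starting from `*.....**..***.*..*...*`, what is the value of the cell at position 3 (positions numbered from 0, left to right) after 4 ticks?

*.***.*...**..*..*.*.*
*.**..*.*.*...*..*.*.*
*.*...*.*.*.*.*..*.*.*
*.*.*.*.*.*.*.*..*.*.*
position 3 holds .

.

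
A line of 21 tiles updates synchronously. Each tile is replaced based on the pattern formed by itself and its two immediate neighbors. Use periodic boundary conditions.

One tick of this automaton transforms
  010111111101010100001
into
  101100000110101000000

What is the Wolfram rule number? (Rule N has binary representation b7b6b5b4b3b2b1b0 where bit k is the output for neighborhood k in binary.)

104

position 4: 111 → 0  (bit 7 = 0)
position 9: 110 → 1  (bit 6 = 1)
position 0: 101 → 1  (bit 5 = 1)
position 16: 100 → 0  (bit 4 = 0)
position 3: 011 → 1  (bit 3 = 1)
position 1: 010 → 0  (bit 2 = 0)
position 19: 001 → 0  (bit 1 = 0)
position 17: 000 → 0  (bit 0 = 0)
bits b7..b0 = 01101000 = 104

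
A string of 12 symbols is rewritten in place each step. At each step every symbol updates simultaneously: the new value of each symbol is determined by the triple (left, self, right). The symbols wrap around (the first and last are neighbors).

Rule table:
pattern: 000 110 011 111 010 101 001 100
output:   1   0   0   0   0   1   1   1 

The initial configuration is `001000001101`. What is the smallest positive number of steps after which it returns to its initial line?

2

step 1: 110111110010
step 2: 001000001101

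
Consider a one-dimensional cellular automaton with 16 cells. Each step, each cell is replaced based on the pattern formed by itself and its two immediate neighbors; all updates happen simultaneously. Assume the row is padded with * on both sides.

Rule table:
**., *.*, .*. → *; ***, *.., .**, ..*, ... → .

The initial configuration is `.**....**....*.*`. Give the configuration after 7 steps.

..*.....*.......

*.*.....*....**.
***.....*.....**
..*.....*.......
..*.....*.......  (fixed point — unchanged through step 7)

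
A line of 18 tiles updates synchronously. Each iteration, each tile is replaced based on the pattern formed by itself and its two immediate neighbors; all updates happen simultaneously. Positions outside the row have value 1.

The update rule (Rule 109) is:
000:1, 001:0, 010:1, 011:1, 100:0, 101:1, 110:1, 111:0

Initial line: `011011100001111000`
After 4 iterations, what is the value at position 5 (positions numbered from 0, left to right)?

iteration 1: 111110101101001010
iteration 2: 000011111111001111
iteration 3: 011010000001001000
iteration 4: 111110111101001010
position 5 holds 0

0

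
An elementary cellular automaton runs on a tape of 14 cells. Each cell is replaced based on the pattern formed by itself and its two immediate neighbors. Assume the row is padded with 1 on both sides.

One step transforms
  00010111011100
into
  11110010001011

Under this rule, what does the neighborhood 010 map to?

1

At position 3 the neighborhood is 010; the next row has 1 there.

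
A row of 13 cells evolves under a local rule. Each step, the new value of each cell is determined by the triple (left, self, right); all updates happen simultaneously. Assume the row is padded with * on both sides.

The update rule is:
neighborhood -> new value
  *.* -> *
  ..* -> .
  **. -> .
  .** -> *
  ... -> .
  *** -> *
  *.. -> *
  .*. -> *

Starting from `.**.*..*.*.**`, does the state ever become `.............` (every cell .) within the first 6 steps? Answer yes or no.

no

**.***.******
*.***.*******
.***.********
***.*********
**.**********
*.***********
step 6 is *.***********, still not uniform .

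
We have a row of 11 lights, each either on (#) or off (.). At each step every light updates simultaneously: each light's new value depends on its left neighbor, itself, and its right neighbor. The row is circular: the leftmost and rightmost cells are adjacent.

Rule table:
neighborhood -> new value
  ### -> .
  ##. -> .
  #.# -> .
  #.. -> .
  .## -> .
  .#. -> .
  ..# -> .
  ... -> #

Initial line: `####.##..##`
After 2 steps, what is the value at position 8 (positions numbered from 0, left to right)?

#

...........
###########
position 8 holds #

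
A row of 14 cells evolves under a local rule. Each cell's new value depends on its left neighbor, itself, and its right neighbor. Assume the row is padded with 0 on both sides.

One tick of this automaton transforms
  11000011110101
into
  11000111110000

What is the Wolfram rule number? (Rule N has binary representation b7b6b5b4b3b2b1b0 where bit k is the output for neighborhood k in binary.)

202

position 7: 111 → 1  (bit 7 = 1)
position 1: 110 → 1  (bit 6 = 1)
position 10: 101 → 0  (bit 5 = 0)
position 2: 100 → 0  (bit 4 = 0)
position 0: 011 → 1  (bit 3 = 1)
position 11: 010 → 0  (bit 2 = 0)
position 5: 001 → 1  (bit 1 = 1)
position 3: 000 → 0  (bit 0 = 0)
bits b7..b0 = 11001010 = 202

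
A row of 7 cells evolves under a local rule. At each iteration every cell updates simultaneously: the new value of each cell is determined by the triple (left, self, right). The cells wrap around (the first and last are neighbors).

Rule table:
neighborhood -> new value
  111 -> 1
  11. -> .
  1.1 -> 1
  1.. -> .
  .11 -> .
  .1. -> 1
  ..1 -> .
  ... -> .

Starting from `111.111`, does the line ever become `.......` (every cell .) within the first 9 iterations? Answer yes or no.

no

11.1.11
1.111.1
.1.1.1.
.11111.
..111..
...1...
...1...  (fixed point — unchanged through iteration 9)
iteration 9 is ...1..., still not uniform .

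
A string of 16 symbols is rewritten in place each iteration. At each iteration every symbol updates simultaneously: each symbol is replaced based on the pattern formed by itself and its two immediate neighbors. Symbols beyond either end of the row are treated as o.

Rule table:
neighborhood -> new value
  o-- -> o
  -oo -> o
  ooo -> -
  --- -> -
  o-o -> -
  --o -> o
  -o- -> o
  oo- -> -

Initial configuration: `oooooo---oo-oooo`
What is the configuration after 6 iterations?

-oo--ooo-oo-o---

------o-oo--o---
o----oo-o-oooo-o
-o--oo--o-o----o
-oooo-ooo-oo--oo
-o----o---o-ooo-
-oo--ooo-oo-o---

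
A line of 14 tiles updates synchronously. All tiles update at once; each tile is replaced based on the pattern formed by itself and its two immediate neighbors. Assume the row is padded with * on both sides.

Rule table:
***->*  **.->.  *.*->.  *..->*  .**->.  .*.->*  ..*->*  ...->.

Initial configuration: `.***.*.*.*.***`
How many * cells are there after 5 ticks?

..*..*.*.*..**
******.*.***.*
*****..*..*...
****.*******.*
***...*****...
count of *: 8

8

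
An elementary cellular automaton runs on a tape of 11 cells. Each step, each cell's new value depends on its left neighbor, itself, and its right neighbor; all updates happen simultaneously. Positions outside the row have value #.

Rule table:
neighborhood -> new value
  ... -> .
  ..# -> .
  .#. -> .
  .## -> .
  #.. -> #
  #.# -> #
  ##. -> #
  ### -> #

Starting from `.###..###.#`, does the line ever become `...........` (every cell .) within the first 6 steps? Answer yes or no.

#.###..###.
##.###..###
###.###..##
####.###..#
#####.###..
######.###.
step 6 is ######.###., still not uniform .

no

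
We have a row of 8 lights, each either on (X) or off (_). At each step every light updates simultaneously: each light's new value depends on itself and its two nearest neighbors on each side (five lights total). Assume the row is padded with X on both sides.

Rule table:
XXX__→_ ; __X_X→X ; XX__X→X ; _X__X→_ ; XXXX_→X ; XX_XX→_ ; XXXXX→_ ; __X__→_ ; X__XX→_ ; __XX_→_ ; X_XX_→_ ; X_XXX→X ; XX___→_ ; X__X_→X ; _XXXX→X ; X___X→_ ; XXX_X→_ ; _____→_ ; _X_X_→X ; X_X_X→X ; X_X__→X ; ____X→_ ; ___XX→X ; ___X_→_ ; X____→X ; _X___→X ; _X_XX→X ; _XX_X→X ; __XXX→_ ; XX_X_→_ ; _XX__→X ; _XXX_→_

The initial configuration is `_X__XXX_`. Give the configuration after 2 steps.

_XXX___X

step 1: _X______
step 2: _XXX___X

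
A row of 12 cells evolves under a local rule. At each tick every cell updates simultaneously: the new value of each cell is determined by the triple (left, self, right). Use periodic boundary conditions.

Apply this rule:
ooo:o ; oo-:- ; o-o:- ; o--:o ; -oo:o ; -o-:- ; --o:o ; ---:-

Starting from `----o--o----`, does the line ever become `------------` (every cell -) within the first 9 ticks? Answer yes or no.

---o-oo-o---
--o--o---o--
-o-oo-o-o-o-
o--o-------o
-oo-o-----oo
-o---o---oo-
o-o-o-o-oo-o
--------o--o
o------o-oo-
tick 9 is o------o-oo-, still not uniform -

no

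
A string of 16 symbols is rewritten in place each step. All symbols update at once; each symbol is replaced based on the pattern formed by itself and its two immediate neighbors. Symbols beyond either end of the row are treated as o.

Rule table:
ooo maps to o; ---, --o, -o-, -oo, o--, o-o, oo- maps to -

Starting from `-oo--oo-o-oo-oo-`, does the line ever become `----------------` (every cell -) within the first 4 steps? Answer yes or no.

----------------
all cells are - at step 1

yes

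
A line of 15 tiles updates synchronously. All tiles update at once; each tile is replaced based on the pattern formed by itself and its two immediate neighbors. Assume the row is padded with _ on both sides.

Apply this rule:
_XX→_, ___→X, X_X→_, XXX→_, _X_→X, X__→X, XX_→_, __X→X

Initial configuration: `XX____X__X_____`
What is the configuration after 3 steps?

__XXXXXXXXXXXXX

step 1: __XXXXXXXXXXXXX
step 2: XX_____________
step 3: __XXXXXXXXXXXXX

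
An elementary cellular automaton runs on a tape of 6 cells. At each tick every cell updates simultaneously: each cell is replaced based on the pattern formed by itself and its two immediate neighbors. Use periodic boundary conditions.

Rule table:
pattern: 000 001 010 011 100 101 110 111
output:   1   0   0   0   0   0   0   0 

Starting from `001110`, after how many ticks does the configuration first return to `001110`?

2

100000
001110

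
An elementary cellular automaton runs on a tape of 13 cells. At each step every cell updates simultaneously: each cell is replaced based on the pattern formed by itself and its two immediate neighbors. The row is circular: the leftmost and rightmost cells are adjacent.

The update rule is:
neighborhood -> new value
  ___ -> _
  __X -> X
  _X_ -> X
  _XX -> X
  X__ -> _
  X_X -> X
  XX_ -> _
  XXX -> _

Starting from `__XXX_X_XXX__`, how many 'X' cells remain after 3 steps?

4

step 1: _XX__XXXX____
step 2: XX__XX_______
step 3: X__XX_______X
count of X: 4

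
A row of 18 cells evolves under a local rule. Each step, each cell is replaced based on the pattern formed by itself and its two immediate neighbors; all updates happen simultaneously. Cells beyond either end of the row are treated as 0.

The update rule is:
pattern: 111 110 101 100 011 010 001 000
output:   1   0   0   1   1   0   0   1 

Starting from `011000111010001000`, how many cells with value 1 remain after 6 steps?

step 1: 010110110001100111
step 2: 000100101101010110
step 3: 110010001000000101
step 4: 101001100111110000
step 5: 000101010111101111
step 6: 110000000111001110
count of 1: 8

8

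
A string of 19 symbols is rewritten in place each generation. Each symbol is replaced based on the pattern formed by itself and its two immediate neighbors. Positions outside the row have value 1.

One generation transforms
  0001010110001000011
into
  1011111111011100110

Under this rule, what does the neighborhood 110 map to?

At position 8 the neighborhood is 110; the next row has 1 there.

1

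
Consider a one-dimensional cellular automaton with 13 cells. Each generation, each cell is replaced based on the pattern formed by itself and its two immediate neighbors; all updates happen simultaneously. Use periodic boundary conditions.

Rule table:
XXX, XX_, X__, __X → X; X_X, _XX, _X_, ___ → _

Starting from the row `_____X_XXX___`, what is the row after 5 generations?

generation 1: ____X___XXX__
generation 2: ___X_X_X_XXX_
generation 3: __X_______XXX
generation 4: XX_X_____X_XX
generation 5: XX__X___X___X

XX__X___X___X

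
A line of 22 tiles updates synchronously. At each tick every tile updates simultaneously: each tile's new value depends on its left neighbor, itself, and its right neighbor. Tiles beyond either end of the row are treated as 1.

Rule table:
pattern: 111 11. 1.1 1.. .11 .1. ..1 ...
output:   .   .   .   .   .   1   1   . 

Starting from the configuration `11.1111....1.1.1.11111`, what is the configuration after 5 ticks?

..........11.1.1......
.........1...1.1.....1
........11..11.1....1.
.......1...1...1...11.
......11..11..11..1...

......11..11..11..1...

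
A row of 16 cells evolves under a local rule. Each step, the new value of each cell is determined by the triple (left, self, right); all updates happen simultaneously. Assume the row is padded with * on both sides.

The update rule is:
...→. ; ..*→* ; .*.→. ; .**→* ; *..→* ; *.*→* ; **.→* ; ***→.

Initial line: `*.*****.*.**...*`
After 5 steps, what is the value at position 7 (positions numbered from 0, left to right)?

***...**.****.**
..**.*****..***.
******...****.**
.....**.**..***.
*...*********.**
position 7 holds *

*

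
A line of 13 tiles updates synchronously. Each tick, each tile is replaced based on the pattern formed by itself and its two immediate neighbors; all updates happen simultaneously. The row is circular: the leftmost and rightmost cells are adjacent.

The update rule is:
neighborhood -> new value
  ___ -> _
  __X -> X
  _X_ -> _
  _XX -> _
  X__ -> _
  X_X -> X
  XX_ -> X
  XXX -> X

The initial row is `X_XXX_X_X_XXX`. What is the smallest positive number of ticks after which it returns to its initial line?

13

XX_XXX_X_X_XX
XXX_XXX_X_X_X
XXXX_XXX_X_X_
_XXXX_XXX_X_X
X_XXXX_XXX_X_
_X_XXXX_XXX_X
X_X_XXXX_XXX_
_X_X_XXXX_XXX
X_X_X_XXXX_XX
XX_X_X_XXXX_X
XXX_X_X_XXXX_
_XXX_X_X_XXXX
X_XXX_X_X_XXX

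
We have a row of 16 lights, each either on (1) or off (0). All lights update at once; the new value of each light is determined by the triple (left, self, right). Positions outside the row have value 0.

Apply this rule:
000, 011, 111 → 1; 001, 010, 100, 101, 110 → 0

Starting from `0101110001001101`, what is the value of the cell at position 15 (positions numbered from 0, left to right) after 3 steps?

step 1: 0001100100001000
step 2: 1101000001100011
step 3: 1000011101001010
position 15 holds 0

0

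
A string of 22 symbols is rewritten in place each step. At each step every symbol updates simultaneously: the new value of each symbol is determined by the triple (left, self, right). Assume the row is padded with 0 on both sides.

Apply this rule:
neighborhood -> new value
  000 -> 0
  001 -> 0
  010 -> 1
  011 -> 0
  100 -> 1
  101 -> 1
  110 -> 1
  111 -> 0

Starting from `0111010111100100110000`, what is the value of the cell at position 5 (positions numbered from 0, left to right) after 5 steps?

0001111000110110011000
0000001100011011001100
0000000110001101100110
0000000011000110110011
0000000001100011011001
position 5 holds 0

0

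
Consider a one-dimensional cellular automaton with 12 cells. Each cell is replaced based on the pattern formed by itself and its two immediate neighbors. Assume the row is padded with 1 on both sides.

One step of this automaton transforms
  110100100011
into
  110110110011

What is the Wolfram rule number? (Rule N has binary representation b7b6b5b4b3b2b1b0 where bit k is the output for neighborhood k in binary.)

220

position 0: 111 → 1  (bit 7 = 1)
position 1: 110 → 1  (bit 6 = 1)
position 2: 101 → 0  (bit 5 = 0)
position 4: 100 → 1  (bit 4 = 1)
position 10: 011 → 1  (bit 3 = 1)
position 3: 010 → 1  (bit 2 = 1)
position 5: 001 → 0  (bit 1 = 0)
position 8: 000 → 0  (bit 0 = 0)
bits b7..b0 = 11011100 = 220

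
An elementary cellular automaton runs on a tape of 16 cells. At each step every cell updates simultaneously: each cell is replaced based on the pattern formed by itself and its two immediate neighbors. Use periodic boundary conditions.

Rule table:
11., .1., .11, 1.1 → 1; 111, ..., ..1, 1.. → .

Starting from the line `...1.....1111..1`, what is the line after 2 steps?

step 1: ...1.....1..1..1
step 2: ...1.....1..1..1

...1.....1..1..1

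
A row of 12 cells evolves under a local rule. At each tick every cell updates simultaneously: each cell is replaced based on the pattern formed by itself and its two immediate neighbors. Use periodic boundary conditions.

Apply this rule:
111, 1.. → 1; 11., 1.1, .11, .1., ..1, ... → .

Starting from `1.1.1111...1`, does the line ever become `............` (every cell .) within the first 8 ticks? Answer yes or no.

no

.....11.1...
.........1..
..........1.
...........1
1...........
.1..........
..1.........
...1........
tick 8 is ...1........, still not uniform .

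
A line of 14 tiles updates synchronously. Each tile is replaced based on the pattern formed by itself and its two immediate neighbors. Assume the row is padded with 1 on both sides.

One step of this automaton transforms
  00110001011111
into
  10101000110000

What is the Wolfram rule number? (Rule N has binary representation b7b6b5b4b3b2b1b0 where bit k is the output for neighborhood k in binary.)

position 10: 111 → 0  (bit 7 = 0)
position 3: 110 → 0  (bit 6 = 0)
position 8: 101 → 1  (bit 5 = 1)
position 0: 100 → 1  (bit 4 = 1)
position 2: 011 → 1  (bit 3 = 1)
position 7: 010 → 0  (bit 2 = 0)
position 1: 001 → 0  (bit 1 = 0)
position 5: 000 → 0  (bit 0 = 0)
bits b7..b0 = 00111000 = 56

56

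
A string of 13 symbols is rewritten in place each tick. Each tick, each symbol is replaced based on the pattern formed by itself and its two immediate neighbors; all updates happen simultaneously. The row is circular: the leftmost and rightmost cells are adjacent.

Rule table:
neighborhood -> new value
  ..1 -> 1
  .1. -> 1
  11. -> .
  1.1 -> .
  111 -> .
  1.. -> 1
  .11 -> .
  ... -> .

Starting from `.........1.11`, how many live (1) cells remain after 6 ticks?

4

1.......11...
11.....1..1.1
..1...11111..
.111.1.....1.
1....11...111
.1..1..1.1...
count of 1: 4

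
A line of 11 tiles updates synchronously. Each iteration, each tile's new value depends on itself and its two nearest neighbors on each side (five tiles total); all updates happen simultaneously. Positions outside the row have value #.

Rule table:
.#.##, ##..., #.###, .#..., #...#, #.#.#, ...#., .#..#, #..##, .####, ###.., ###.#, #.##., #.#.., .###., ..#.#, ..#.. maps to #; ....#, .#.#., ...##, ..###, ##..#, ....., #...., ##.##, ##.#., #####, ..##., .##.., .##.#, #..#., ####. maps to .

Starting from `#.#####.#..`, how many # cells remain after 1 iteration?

7

iteration 1: #.##..#.###
count of #: 7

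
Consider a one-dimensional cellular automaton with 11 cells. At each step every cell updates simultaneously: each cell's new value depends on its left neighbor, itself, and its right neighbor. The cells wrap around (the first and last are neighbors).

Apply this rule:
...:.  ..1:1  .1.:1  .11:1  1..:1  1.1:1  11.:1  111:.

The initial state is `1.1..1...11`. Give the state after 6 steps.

111.1111..1

1111111.11.
1.....11111
11...11....
111.1111..1
..111..1111
111.1111..1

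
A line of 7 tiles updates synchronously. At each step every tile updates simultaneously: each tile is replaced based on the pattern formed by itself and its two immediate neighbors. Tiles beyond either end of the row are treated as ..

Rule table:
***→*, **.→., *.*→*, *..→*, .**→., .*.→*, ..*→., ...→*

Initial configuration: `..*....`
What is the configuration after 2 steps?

step 1: *.*****
step 2: **.***.

**.***.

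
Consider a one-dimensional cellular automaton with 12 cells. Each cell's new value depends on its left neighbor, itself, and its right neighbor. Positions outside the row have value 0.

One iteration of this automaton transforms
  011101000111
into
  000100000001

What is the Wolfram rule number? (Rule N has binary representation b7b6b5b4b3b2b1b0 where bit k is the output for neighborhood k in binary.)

position 2: 111 → 0  (bit 7 = 0)
position 3: 110 → 1  (bit 6 = 1)
position 4: 101 → 0  (bit 5 = 0)
position 6: 100 → 0  (bit 4 = 0)
position 1: 011 → 0  (bit 3 = 0)
position 5: 010 → 0  (bit 2 = 0)
position 0: 001 → 0  (bit 1 = 0)
position 7: 000 → 0  (bit 0 = 0)
bits b7..b0 = 01000000 = 64

64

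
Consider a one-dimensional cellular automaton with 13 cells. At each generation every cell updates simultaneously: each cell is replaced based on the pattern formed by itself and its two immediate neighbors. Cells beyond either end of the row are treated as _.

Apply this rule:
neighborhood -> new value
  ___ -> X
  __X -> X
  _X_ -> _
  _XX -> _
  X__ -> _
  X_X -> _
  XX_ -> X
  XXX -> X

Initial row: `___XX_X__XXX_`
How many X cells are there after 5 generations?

8

generation 1: XXX_X___X_XX_
generation 2: _XX___XX___X_
generation 3: X_X_XX_X_XX__
generation 4: _____X____X_X
generation 5: XXXXX__XXX___
count of X: 8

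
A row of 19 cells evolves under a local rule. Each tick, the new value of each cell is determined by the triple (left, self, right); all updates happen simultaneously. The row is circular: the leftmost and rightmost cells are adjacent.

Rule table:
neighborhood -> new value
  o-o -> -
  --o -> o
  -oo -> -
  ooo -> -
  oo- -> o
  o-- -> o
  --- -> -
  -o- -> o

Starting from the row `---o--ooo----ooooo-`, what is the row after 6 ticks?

--oooo--oo--o----oo
oo---ooo-ooooo--o-o
-oo-o--o-----oooo--
o-o-ooooo---o---oo-
o-o-----oo-ooo-o-o-
o-oo---o-o---o-o-o-

o-oo---o-o---o-o-o-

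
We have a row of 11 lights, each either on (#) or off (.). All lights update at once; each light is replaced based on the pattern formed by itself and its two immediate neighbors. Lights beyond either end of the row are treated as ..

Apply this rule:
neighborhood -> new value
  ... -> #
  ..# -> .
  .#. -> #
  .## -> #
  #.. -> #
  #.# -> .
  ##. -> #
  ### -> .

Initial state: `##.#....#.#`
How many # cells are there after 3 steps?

7

##.####.#.#
##.#..#.#.#
##.##.#.#.#
count of #: 7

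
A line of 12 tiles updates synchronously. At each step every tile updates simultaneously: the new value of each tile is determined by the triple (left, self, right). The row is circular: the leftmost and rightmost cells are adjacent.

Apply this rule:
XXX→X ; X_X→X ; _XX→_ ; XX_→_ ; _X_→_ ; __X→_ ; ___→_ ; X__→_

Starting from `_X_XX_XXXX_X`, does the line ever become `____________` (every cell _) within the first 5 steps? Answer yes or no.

X_X__X_XX_X_
_X____X__X_X
X_________X_
___________X
____________
all cells are _ at step 5

yes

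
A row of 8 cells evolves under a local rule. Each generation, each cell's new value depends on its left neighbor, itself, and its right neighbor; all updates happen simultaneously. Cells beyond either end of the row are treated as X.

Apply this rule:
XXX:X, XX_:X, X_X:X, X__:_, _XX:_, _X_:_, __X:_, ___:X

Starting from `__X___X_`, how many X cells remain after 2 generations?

____X__X
_XX_____
count of X: 2

2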